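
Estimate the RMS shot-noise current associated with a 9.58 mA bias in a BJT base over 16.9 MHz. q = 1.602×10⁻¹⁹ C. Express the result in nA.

I_n = √(2qI·B)
2qI·B = 2 × 1.602×10⁻¹⁹ × 9.58×10⁻³ × 1.69×10⁷ = 5.19×10⁻¹⁴ A²
I_n = √(5.19×10⁻¹⁴) = 2.28×10⁻⁷ A = 228 nA

228 nA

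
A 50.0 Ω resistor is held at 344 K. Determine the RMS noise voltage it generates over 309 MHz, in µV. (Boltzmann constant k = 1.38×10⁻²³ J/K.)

V_n = √(4kTRB)
4kTRB = 4 × 1.38×10⁻²³ × 344 × 5.00×10¹ × 3.09×10⁸ = 2.93×10⁻¹⁰ V²
V_n = √(2.93×10⁻¹⁰) = 1.71×10⁻⁵ V = 17.1 µV

17.1 µV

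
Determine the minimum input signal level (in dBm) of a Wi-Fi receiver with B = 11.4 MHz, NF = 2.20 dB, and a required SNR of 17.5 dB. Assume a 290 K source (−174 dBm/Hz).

−83.7 dBm

Sensitivity = −174 + 10 log₁₀(B) + NF + SNR_min
= −174 + 70.57 + 2.20 + 17.5
= −83.73 dBm → −83.7 dBm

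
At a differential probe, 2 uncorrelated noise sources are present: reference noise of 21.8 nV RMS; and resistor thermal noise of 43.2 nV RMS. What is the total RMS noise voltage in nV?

Uncorrelated sources add in power (mean-square): V_tot = √(ΣV_i²)
V_tot = √[(2.18×10⁻⁸)² + (4.32×10⁻⁸)²] = 4.84×10⁻⁸ V = 48.4 nV

48.4 nV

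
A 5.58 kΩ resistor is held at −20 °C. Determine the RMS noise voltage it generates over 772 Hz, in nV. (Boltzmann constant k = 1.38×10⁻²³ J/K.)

245 nV

T = −20 °C + 273.15 = 253.15 K
V_n = √(4kTRB)
4kTRB = 4 × 1.38×10⁻²³ × 253.15 × 5.58×10³ × 7.72×10² = 6.02×10⁻¹⁴ V²
V_n = √(6.02×10⁻¹⁴) = 2.45×10⁻⁷ V = 245 nV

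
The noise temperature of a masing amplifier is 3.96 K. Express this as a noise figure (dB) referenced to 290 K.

F = 1 + T_e/T₀ = 1 + 3.96/290 = 1.01366
NF = 10 log₁₀(1.01366) = 0.059 dB

0.059 dB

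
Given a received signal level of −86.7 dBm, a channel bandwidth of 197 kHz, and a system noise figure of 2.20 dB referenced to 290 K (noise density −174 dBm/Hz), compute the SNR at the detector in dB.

32.2 dB

Noise floor: N = −174 + 10 log₁₀(B) + NF
10 log₁₀(1.97×10⁵) = 52.94 dB
N = −174 + 52.94 + 2.20 = −118.86 dBm
SNR = P_sig − N = −86.7 − (−118.86) = 32.16 dB → 32.2 dB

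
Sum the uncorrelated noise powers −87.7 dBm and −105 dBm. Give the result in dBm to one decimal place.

−87.6 dBm

Convert to linear, add, convert back:
P₁ = 1.70×10⁻¹² W, P₂ = 3.16×10⁻¹⁴ W
P_tot = 1.73×10⁻¹² W → 10 log₁₀(P_tot / 10⁻³) = −87.6 dBm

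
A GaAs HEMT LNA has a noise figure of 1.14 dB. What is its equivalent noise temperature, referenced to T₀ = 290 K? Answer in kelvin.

F = 10^(1.14/10) = 1.30017
T_e = (F − 1)·T₀ = (1.30017 − 1) × 290 = 87.0 K

87.0 K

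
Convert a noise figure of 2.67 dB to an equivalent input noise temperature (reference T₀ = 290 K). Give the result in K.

F = 10^(2.67/10) = 1.84927
T_e = (F − 1)·T₀ = (1.84927 − 1) × 290 = 246 K

246 K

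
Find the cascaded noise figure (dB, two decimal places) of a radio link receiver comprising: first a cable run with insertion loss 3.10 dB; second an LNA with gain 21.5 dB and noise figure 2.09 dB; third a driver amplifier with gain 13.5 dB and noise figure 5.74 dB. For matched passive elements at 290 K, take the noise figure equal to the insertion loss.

5.24 dB

Convert to linear (a loss of L dB is a gain of −L dB): F_i = 10^(NF_i/10), G_i = 10^(G_i,dB/10)
  Stage 1: F_1 = 10^(3.10/10) = 2.042, G_1 = 10^(−3.10/10) = 0.4898
  Stage 2: F_2 = 10^(2.09/10) = 1.618, G_2 = 10^(21.5/10) = 141.3
  Stage 3: F_3 = 10^(5.74/10) = 3.750, G_3 = 10^(13.5/10) = 22.39
Friis cascade:
  F = 2.042 + (1.618 − 1)/0.4898 + (3.750 − 1)/69.18 = 3.343
NF = 10 log₁₀(3.343) = 5.24 dB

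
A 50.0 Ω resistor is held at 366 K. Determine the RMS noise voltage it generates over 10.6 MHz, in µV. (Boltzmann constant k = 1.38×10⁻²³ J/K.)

3.27 µV

V_n = √(4kTRB)
4kTRB = 4 × 1.38×10⁻²³ × 366 × 5.00×10¹ × 1.06×10⁷ = 1.07×10⁻¹¹ V²
V_n = √(1.07×10⁻¹¹) = 3.27×10⁻⁶ V = 3.27 µV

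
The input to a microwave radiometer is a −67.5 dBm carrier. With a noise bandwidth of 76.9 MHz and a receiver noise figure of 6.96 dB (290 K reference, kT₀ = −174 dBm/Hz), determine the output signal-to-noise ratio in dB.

20.7 dB

Noise floor: N = −174 + 10 log₁₀(B) + NF
10 log₁₀(7.69×10⁷) = 78.86 dB
N = −174 + 78.86 + 6.96 = −88.18 dBm
SNR = P_sig − N = −67.5 − (−88.18) = 20.68 dB → 20.7 dB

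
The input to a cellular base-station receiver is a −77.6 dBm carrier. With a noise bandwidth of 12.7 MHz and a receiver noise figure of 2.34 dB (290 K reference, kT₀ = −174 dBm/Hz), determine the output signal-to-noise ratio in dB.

23.0 dB

Noise floor: N = −174 + 10 log₁₀(B) + NF
10 log₁₀(1.27×10⁷) = 71.04 dB
N = −174 + 71.04 + 2.34 = −100.62 dBm
SNR = P_sig − N = −77.6 − (−100.62) = 23.02 dB → 23.0 dB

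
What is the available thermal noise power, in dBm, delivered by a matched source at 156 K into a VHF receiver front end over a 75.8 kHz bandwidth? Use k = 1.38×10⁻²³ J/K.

P_n = kTB = 1.38×10⁻²³ × 156 × 7.58×10⁴ = 1.63×10⁻¹⁶ W
In dBm: 10 log₁₀(1.63×10⁻¹⁶ / 10⁻³) = −127.9 dBm

−127.9 dBm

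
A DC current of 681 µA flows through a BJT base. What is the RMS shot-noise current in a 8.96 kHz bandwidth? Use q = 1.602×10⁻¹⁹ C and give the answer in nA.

I_n = √(2qI·B)
2qI·B = 2 × 1.602×10⁻¹⁹ × 6.81×10⁻⁴ × 8.96×10³ = 1.96×10⁻¹⁸ A²
I_n = √(1.96×10⁻¹⁸) = 1.40×10⁻⁹ A = 1.40 nA

1.40 nA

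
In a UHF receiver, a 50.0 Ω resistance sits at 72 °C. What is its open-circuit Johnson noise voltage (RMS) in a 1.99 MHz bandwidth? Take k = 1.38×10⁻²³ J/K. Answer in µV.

T = 72 °C + 273.15 = 345.15 K
V_n = √(4kTRB)
4kTRB = 4 × 1.38×10⁻²³ × 345.15 × 5.00×10¹ × 1.99×10⁶ = 1.90×10⁻¹² V²
V_n = √(1.90×10⁻¹²) = 1.38×10⁻⁶ V = 1.38 µV

1.38 µV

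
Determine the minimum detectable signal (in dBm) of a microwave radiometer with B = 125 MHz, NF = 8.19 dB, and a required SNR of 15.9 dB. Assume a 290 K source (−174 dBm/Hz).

−68.9 dBm

Sensitivity = −174 + 10 log₁₀(B) + NF + SNR_min
= −174 + 80.97 + 8.19 + 15.9
= −68.94 dBm → −68.9 dBm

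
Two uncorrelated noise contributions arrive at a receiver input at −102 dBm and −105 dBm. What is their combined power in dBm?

Convert to linear, add, convert back:
P₁ = 6.31×10⁻¹⁴ W, P₂ = 3.16×10⁻¹⁴ W
P_tot = 9.47×10⁻¹⁴ W → 10 log₁₀(P_tot / 10⁻³) = −100.2 dBm

−100.2 dBm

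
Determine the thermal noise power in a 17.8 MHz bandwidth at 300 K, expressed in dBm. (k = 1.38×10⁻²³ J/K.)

P_n = kTB = 1.38×10⁻²³ × 300 × 1.78×10⁷ = 7.37×10⁻¹⁴ W
In dBm: 10 log₁₀(7.37×10⁻¹⁴ / 10⁻³) = −101.3 dBm

−101.3 dBm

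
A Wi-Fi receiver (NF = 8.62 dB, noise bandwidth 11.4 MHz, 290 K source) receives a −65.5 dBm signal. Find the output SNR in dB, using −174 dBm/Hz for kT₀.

Noise floor: N = −174 + 10 log₁₀(B) + NF
10 log₁₀(1.14×10⁷) = 70.57 dB
N = −174 + 70.57 + 8.62 = −94.81 dBm
SNR = P_sig − N = −65.5 − (−94.81) = 29.31 dB → 29.3 dB

29.3 dB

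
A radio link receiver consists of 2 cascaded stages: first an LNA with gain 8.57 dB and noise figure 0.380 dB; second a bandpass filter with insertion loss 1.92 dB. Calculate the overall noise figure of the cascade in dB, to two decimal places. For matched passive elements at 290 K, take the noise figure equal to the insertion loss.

Convert to linear (a loss of L dB is a gain of −L dB): F_i = 10^(NF_i/10), G_i = 10^(G_i,dB/10)
  Stage 1: F_1 = 10^(0.380/10) = 1.091, G_1 = 10^(8.57/10) = 7.194
  Stage 2: F_2 = 10^(1.92/10) = 1.556, G_2 = 10^(−1.92/10) = 0.6427
Friis cascade:
  F = 1.091 + (1.556 − 1)/7.194 = 1.169
NF = 10 log₁₀(1.169) = 0.68 dB

0.68 dB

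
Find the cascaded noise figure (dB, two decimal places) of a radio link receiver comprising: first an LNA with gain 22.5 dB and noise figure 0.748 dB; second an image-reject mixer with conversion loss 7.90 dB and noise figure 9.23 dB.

Convert to linear (a loss of L dB is a gain of −L dB): F_i = 10^(NF_i/10), G_i = 10^(G_i,dB/10)
  Stage 1: F_1 = 10^(0.748/10) = 1.188, G_1 = 10^(22.5/10) = 177.8
  Stage 2: F_2 = 10^(9.23/10) = 8.375, G_2 = 10^(−7.90/10) = 0.1622
Friis cascade:
  F = 1.188 + (8.375 − 1)/177.8 = 1.229
NF = 10 log₁₀(1.229) = 0.90 dB

0.90 dB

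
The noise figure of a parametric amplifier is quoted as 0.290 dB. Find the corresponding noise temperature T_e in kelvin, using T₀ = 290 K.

F = 10^(0.290/10) = 1.06905
T_e = (F − 1)·T₀ = (1.06905 − 1) × 290 = 20.0 K

20.0 K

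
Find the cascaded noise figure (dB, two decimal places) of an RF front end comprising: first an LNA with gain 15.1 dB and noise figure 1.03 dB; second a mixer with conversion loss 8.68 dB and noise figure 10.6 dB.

2.02 dB

Convert to linear (a loss of L dB is a gain of −L dB): F_i = 10^(NF_i/10), G_i = 10^(G_i,dB/10)
  Stage 1: F_1 = 10^(1.03/10) = 1.268, G_1 = 10^(15.1/10) = 32.36
  Stage 2: F_2 = 10^(10.6/10) = 11.48, G_2 = 10^(−8.68/10) = 0.1355
Friis cascade:
  F = 1.268 + (11.48 − 1)/32.36 = 1.592
NF = 10 log₁₀(1.592) = 2.02 dB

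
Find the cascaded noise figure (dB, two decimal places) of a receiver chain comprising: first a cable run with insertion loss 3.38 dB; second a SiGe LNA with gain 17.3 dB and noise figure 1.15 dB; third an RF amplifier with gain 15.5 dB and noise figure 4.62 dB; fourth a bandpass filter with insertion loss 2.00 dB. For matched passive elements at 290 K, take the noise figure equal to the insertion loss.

4.65 dB

Convert to linear (a loss of L dB is a gain of −L dB): F_i = 10^(NF_i/10), G_i = 10^(G_i,dB/10)
  Stage 1: F_1 = 10^(3.38/10) = 2.178, G_1 = 10^(−3.38/10) = 0.4592
  Stage 2: F_2 = 10^(1.15/10) = 1.303, G_2 = 10^(17.3/10) = 53.70
  Stage 3: F_3 = 10^(4.62/10) = 2.897, G_3 = 10^(15.5/10) = 35.48
  Stage 4: F_4 = 10^(2.00/10) = 1.585, G_4 = 10^(−2.00/10) = 0.6310
Friis cascade:
  F = 2.178 + (1.303 − 1)/0.4592 + (2.897 − 1)/24.66 + (1.585 − 1)/875.0 = 2.916
NF = 10 log₁₀(2.916) = 4.65 dB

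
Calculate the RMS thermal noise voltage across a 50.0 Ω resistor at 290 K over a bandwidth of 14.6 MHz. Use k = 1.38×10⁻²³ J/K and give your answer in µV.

V_n = √(4kTRB)
4kTRB = 4 × 1.38×10⁻²³ × 290 × 5.00×10¹ × 1.46×10⁷ = 1.17×10⁻¹¹ V²
V_n = √(1.17×10⁻¹¹) = 3.42×10⁻⁶ V = 3.42 µV

3.42 µV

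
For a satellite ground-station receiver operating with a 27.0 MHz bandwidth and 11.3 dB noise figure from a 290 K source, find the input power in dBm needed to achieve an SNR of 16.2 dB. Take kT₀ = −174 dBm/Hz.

−72.2 dBm

Sensitivity = −174 + 10 log₁₀(B) + NF + SNR_min
= −174 + 74.31 + 11.3 + 16.2
= −72.19 dBm → −72.2 dBm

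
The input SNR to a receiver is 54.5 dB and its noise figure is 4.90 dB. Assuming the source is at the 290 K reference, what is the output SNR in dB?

By definition F = SNR_in/SNR_out, so in dB: SNR_out = SNR_in − NF
SNR_out = 54.5 − 4.90 = 49.60 dB

49.60 dB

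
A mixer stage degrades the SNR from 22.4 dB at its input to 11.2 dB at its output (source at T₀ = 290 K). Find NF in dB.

NF (dB) = SNR_in(dB) − SNR_out(dB) when the source is at T₀
NF = 22.4 − 11.2 = 11.2 dB

11.2 dB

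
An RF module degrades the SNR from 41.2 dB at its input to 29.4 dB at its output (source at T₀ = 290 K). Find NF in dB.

11.8 dB

NF (dB) = SNR_in(dB) − SNR_out(dB) when the source is at T₀
NF = 41.2 − 29.4 = 11.8 dB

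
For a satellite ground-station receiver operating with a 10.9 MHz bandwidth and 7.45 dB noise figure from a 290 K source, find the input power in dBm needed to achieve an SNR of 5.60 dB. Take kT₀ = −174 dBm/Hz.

Sensitivity = −174 + 10 log₁₀(B) + NF + SNR_min
= −174 + 70.37 + 7.45 + 5.60
= −90.58 dBm → −90.6 dBm

−90.6 dBm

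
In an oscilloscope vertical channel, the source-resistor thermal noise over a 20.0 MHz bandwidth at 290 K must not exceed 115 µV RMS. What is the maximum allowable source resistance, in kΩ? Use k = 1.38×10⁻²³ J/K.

41.3 kΩ

Johnson–Nyquist: V_n = √(4kTRB) ⇒ R = V_n² / (4kTB)
4kTB = 4 × 1.38×10⁻²³ × 290 × 2.00×10⁷ = 3.20×10⁻¹³
R = (1.15×10⁻⁴)² / 3.20×10⁻¹³ = 4.13×10⁴ Ω = 41.3 kΩ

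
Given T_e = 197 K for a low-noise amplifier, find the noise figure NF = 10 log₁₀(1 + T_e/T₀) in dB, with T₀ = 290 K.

F = 1 + T_e/T₀ = 1 + 197/290 = 1.67931
NF = 10 log₁₀(1.67931) = 2.25 dB

2.25 dB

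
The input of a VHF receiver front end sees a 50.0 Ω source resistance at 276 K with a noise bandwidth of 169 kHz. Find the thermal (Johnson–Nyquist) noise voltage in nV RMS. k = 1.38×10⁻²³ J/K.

V_n = √(4kTRB)
4kTRB = 4 × 1.38×10⁻²³ × 276 × 5.00×10¹ × 1.69×10⁵ = 1.29×10⁻¹³ V²
V_n = √(1.29×10⁻¹³) = 3.59×10⁻⁷ V = 359 nV

359 nV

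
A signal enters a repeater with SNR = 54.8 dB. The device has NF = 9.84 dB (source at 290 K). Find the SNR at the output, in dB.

By definition F = SNR_in/SNR_out, so in dB: SNR_out = SNR_in − NF
SNR_out = 54.8 − 9.84 = 44.96 dB

44.96 dB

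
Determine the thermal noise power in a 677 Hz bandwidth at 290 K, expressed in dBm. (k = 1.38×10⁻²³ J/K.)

−145.7 dBm

P_n = kTB = 1.38×10⁻²³ × 290 × 6.77×10² = 2.71×10⁻¹⁸ W
In dBm: 10 log₁₀(2.71×10⁻¹⁸ / 10⁻³) = −145.7 dBm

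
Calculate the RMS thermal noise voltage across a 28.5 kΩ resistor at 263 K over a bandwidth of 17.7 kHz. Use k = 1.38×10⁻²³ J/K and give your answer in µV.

V_n = √(4kTRB)
4kTRB = 4 × 1.38×10⁻²³ × 263 × 2.85×10⁴ × 1.77×10⁴ = 7.32×10⁻¹² V²
V_n = √(7.32×10⁻¹²) = 2.71×10⁻⁶ V = 2.71 µV

2.71 µV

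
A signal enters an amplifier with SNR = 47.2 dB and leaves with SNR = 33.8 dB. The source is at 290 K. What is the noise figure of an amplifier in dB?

13.4 dB

NF (dB) = SNR_in(dB) − SNR_out(dB) when the source is at T₀
NF = 47.2 − 33.8 = 13.4 dB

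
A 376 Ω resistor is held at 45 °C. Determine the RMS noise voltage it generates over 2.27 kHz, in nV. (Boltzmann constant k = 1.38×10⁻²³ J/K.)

122 nV

T = 45 °C + 273.15 = 318.15 K
V_n = √(4kTRB)
4kTRB = 4 × 1.38×10⁻²³ × 318.15 × 3.76×10² × 2.27×10³ = 1.50×10⁻¹⁴ V²
V_n = √(1.50×10⁻¹⁴) = 1.22×10⁻⁷ V = 122 nV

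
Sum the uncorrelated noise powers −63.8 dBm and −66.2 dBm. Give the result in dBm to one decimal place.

Convert to linear, add, convert back:
P₁ = 4.17×10⁻¹⁰ W, P₂ = 2.40×10⁻¹⁰ W
P_tot = 6.57×10⁻¹⁰ W → 10 log₁₀(P_tot / 10⁻³) = −61.8 dBm

−61.8 dBm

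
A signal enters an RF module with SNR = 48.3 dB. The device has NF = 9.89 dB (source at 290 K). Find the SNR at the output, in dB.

38.41 dB

By definition F = SNR_in/SNR_out, so in dB: SNR_out = SNR_in − NF
SNR_out = 48.3 − 9.89 = 38.41 dB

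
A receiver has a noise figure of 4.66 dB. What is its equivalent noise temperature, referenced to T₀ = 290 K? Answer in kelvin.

F = 10^(4.66/10) = 2.92415
T_e = (F − 1)·T₀ = (2.92415 − 1) × 290 = 558 K

558 K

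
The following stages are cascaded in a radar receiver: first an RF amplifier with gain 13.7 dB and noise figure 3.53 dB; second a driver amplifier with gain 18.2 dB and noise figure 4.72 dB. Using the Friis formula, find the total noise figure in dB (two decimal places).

Convert to linear (a loss of L dB is a gain of −L dB): F_i = 10^(NF_i/10), G_i = 10^(G_i,dB/10)
  Stage 1: F_1 = 10^(3.53/10) = 2.254, G_1 = 10^(13.7/10) = 23.44
  Stage 2: F_2 = 10^(4.72/10) = 2.965, G_2 = 10^(18.2/10) = 66.07
Friis cascade:
  F = 2.254 + (2.965 − 1)/23.44 = 2.338
NF = 10 log₁₀(2.338) = 3.69 dB

3.69 dB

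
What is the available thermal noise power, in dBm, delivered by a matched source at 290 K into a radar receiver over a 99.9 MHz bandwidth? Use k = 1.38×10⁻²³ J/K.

−94.0 dBm

P_n = kTB = 1.38×10⁻²³ × 290 × 9.99×10⁷ = 4.00×10⁻¹³ W
In dBm: 10 log₁₀(4.00×10⁻¹³ / 10⁻³) = −94.0 dBm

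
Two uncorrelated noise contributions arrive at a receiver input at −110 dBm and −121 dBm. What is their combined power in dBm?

Convert to linear, add, convert back:
P₁ = 1.00×10⁻¹⁴ W, P₂ = 7.94×10⁻¹⁶ W
P_tot = 1.08×10⁻¹⁴ W → 10 log₁₀(P_tot / 10⁻³) = −109.7 dBm

−109.7 dBm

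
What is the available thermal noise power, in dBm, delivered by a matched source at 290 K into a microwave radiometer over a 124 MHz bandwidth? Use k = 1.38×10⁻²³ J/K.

−93.0 dBm

P_n = kTB = 1.38×10⁻²³ × 290 × 1.24×10⁸ = 4.96×10⁻¹³ W
In dBm: 10 log₁₀(4.96×10⁻¹³ / 10⁻³) = −93.0 dBm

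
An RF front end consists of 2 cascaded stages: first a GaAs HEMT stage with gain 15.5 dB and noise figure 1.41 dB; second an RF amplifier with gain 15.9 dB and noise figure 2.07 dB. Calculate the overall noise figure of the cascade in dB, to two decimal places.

1.46 dB

Convert to linear (a loss of L dB is a gain of −L dB): F_i = 10^(NF_i/10), G_i = 10^(G_i,dB/10)
  Stage 1: F_1 = 10^(1.41/10) = 1.384, G_1 = 10^(15.5/10) = 35.48
  Stage 2: F_2 = 10^(2.07/10) = 1.611, G_2 = 10^(15.9/10) = 38.90
Friis cascade:
  F = 1.384 + (1.611 − 1)/35.48 = 1.401
NF = 10 log₁₀(1.401) = 1.46 dB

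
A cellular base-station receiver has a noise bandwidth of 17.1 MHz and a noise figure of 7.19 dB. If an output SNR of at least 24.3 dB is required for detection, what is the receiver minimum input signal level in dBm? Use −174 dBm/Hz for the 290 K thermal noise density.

Sensitivity = −174 + 10 log₁₀(B) + NF + SNR_min
= −174 + 72.33 + 7.19 + 24.3
= −70.18 dBm → −70.2 dBm

−70.2 dBm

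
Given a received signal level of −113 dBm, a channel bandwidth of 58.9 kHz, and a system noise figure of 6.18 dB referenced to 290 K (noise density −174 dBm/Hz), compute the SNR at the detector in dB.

7.1 dB

Noise floor: N = −174 + 10 log₁₀(B) + NF
10 log₁₀(5.89×10⁴) = 47.7 dB
N = −174 + 47.7 + 6.18 = −120.12 dBm
SNR = P_sig − N = −113 − (−120.12) = 7.12 dB → 7.1 dB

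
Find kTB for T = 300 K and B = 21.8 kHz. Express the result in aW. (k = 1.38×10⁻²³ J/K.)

90.3 aW

P_n = kTB = 1.38×10⁻²³ × 300 × 2.18×10⁴ = 9.03×10⁻¹⁷ W = 90.3 aW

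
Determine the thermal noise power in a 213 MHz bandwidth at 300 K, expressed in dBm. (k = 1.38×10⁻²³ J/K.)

P_n = kTB = 1.38×10⁻²³ × 300 × 2.13×10⁸ = 8.82×10⁻¹³ W
In dBm: 10 log₁₀(8.82×10⁻¹³ / 10⁻³) = −90.5 dBm

−90.5 dBm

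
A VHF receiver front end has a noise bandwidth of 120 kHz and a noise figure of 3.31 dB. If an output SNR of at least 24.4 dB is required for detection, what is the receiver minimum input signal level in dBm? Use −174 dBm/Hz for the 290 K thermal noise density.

Sensitivity = −174 + 10 log₁₀(B) + NF + SNR_min
= −174 + 50.79 + 3.31 + 24.4
= −95.50 dBm → −95.5 dBm

−95.5 dBm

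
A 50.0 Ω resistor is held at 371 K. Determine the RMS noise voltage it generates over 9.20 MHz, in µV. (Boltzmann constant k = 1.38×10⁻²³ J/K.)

3.07 µV

V_n = √(4kTRB)
4kTRB = 4 × 1.38×10⁻²³ × 371 × 5.00×10¹ × 9.20×10⁶ = 9.42×10⁻¹² V²
V_n = √(9.42×10⁻¹²) = 3.07×10⁻⁶ V = 3.07 µV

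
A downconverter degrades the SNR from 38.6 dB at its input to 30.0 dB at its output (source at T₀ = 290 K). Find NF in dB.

8.6 dB

NF (dB) = SNR_in(dB) − SNR_out(dB) when the source is at T₀
NF = 38.6 − 30.0 = 8.6 dB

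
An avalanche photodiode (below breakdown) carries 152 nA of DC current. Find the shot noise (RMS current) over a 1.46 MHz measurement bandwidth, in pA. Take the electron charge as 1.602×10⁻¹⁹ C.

I_n = √(2qI·B)
2qI·B = 2 × 1.602×10⁻¹⁹ × 1.52×10⁻⁷ × 1.46×10⁶ = 7.11×10⁻²⁰ A²
I_n = √(7.11×10⁻²⁰) = 2.67×10⁻¹⁰ A = 267 pA

267 pA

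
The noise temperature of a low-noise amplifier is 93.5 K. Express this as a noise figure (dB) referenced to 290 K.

F = 1 + T_e/T₀ = 1 + 93.5/290 = 1.32241
NF = 10 log₁₀(1.32241) = 1.21 dB

1.21 dB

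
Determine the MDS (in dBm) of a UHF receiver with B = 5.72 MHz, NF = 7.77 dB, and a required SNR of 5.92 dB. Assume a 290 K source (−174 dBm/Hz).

Sensitivity = −174 + 10 log₁₀(B) + NF + SNR_min
= −174 + 67.57 + 7.77 + 5.92
= −92.74 dBm → −92.7 dBm

−92.7 dBm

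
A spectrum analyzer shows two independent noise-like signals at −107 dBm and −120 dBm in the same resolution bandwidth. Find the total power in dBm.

−106.8 dBm

Convert to linear, add, convert back:
P₁ = 2.00×10⁻¹⁴ W, P₂ = 1.00×10⁻¹⁵ W
P_tot = 2.10×10⁻¹⁴ W → 10 log₁₀(P_tot / 10⁻³) = −106.8 dBm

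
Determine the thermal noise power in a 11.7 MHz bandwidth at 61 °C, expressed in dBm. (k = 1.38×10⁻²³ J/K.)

−102.7 dBm

T = 61 °C + 273.15 = 334.15 K
P_n = kTB = 1.38×10⁻²³ × 334.15 × 1.17×10⁷ = 5.40×10⁻¹⁴ W
In dBm: 10 log₁₀(5.40×10⁻¹⁴ / 10⁻³) = −102.7 dBm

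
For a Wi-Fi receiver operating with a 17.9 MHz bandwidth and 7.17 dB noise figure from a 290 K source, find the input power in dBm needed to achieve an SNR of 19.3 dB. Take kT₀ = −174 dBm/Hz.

−75.0 dBm

Sensitivity = −174 + 10 log₁₀(B) + NF + SNR_min
= −174 + 72.53 + 7.17 + 19.3
= −75.00 dBm → −75.0 dBm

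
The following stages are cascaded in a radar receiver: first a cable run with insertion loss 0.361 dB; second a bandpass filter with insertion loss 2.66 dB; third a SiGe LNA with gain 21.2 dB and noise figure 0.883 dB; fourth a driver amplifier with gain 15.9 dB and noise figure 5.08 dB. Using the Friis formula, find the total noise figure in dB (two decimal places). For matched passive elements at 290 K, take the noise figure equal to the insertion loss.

3.96 dB

Convert to linear (a loss of L dB is a gain of −L dB): F_i = 10^(NF_i/10), G_i = 10^(G_i,dB/10)
  Stage 1: F_1 = 10^(0.361/10) = 1.087, G_1 = 10^(−0.361/10) = 0.9202
  Stage 2: F_2 = 10^(2.66/10) = 1.845, G_2 = 10^(−2.66/10) = 0.5420
  Stage 3: F_3 = 10^(0.883/10) = 1.225, G_3 = 10^(21.2/10) = 131.8
  Stage 4: F_4 = 10^(5.08/10) = 3.221, G_4 = 10^(15.9/10) = 38.90
Friis cascade:
  F = 1.087 + (1.845 − 1)/0.9202 + (1.225 − 1)/0.4988 + (3.221 − 1)/65.75 = 2.491
NF = 10 log₁₀(2.491) = 3.96 dB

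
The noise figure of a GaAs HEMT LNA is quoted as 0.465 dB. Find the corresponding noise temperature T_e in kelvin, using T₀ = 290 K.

32.8 K

F = 10^(0.465/10) = 1.11301
T_e = (F − 1)·T₀ = (1.11301 − 1) × 290 = 32.8 K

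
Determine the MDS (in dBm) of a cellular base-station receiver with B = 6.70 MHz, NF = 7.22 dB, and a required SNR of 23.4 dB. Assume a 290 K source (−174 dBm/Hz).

Sensitivity = −174 + 10 log₁₀(B) + NF + SNR_min
= −174 + 68.26 + 7.22 + 23.4
= −75.12 dBm → −75.1 dBm

−75.1 dBm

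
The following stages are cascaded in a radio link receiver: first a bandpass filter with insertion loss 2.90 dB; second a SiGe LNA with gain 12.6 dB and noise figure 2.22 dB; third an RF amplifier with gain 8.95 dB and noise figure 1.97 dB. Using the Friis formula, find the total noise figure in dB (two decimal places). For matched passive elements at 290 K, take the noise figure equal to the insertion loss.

Convert to linear (a loss of L dB is a gain of −L dB): F_i = 10^(NF_i/10), G_i = 10^(G_i,dB/10)
  Stage 1: F_1 = 10^(2.90/10) = 1.950, G_1 = 10^(−2.90/10) = 0.5129
  Stage 2: F_2 = 10^(2.22/10) = 1.667, G_2 = 10^(12.6/10) = 18.20
  Stage 3: F_3 = 10^(1.97/10) = 1.574, G_3 = 10^(8.95/10) = 7.852
Friis cascade:
  F = 1.950 + (1.667 − 1)/0.5129 + (1.574 − 1)/9.333 = 3.312
NF = 10 log₁₀(3.312) = 5.20 dB

5.20 dB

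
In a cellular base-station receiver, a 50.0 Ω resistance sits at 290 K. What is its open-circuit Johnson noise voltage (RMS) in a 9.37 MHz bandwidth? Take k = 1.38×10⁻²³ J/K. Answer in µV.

2.74 µV

V_n = √(4kTRB)
4kTRB = 4 × 1.38×10⁻²³ × 290 × 5.00×10¹ × 9.37×10⁶ = 7.50×10⁻¹² V²
V_n = √(7.50×10⁻¹²) = 2.74×10⁻⁶ V = 2.74 µV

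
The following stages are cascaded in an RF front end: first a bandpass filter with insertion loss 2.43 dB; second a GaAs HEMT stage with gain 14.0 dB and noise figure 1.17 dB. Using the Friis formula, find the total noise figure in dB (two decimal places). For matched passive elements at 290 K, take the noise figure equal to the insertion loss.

Convert to linear (a loss of L dB is a gain of −L dB): F_i = 10^(NF_i/10), G_i = 10^(G_i,dB/10)
  Stage 1: F_1 = 10^(2.43/10) = 1.750, G_1 = 10^(−2.43/10) = 0.5715
  Stage 2: F_2 = 10^(1.17/10) = 1.309, G_2 = 10^(14.0/10) = 25.12
Friis cascade:
  F = 1.750 + (1.309 − 1)/0.5715 = 2.291
NF = 10 log₁₀(2.291) = 3.60 dB

3.60 dB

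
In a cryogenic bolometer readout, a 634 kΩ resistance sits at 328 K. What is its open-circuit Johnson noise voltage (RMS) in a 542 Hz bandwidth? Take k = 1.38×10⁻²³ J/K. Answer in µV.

V_n = √(4kTRB)
4kTRB = 4 × 1.38×10⁻²³ × 328 × 6.34×10⁵ × 5.42×10² = 6.22×10⁻¹² V²
V_n = √(6.22×10⁻¹²) = 2.49×10⁻⁶ V = 2.49 µV

2.49 µV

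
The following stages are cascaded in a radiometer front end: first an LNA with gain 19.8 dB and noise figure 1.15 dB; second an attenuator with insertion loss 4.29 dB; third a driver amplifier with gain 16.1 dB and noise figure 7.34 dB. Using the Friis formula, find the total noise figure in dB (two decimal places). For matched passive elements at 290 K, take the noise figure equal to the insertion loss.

Convert to linear (a loss of L dB is a gain of −L dB): F_i = 10^(NF_i/10), G_i = 10^(G_i,dB/10)
  Stage 1: F_1 = 10^(1.15/10) = 1.303, G_1 = 10^(19.8/10) = 95.50
  Stage 2: F_2 = 10^(4.29/10) = 2.685, G_2 = 10^(−4.29/10) = 0.3724
  Stage 3: F_3 = 10^(7.34/10) = 5.420, G_3 = 10^(16.1/10) = 40.74
Friis cascade:
  F = 1.303 + (2.685 − 1)/95.50 + (5.420 − 1)/35.56 = 1.445
NF = 10 log₁₀(1.445) = 1.60 dB

1.60 dB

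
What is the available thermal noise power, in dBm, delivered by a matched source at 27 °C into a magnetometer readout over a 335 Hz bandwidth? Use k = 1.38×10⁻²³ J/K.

−148.6 dBm

T = 27 °C + 273.15 = 300.15 K
P_n = kTB = 1.38×10⁻²³ × 300.15 × 3.35×10² = 1.39×10⁻¹⁸ W
In dBm: 10 log₁₀(1.39×10⁻¹⁸ / 10⁻³) = −148.6 dBm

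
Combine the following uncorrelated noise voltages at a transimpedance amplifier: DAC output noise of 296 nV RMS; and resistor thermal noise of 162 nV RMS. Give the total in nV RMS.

Uncorrelated sources add in power (mean-square): V_tot = √(ΣV_i²)
V_tot = √[(2.96×10⁻⁷)² + (1.62×10⁻⁷)²] = 3.37×10⁻⁷ V = 337 nV

337 nV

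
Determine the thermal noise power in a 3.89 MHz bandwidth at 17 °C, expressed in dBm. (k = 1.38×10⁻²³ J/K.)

T = 17 °C + 273.15 = 290.15 K
P_n = kTB = 1.38×10⁻²³ × 290.15 × 3.89×10⁶ = 1.56×10⁻¹⁴ W
In dBm: 10 log₁₀(1.56×10⁻¹⁴ / 10⁻³) = −108.1 dBm

−108.1 dBm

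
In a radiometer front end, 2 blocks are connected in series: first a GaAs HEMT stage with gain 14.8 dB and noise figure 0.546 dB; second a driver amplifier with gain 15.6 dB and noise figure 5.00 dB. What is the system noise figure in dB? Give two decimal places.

0.81 dB

Convert to linear (a loss of L dB is a gain of −L dB): F_i = 10^(NF_i/10), G_i = 10^(G_i,dB/10)
  Stage 1: F_1 = 10^(0.546/10) = 1.134, G_1 = 10^(14.8/10) = 30.20
  Stage 2: F_2 = 10^(5.00/10) = 3.162, G_2 = 10^(15.6/10) = 36.31
Friis cascade:
  F = 1.134 + (3.162 − 1)/30.20 = 1.206
NF = 10 log₁₀(1.206) = 0.81 dB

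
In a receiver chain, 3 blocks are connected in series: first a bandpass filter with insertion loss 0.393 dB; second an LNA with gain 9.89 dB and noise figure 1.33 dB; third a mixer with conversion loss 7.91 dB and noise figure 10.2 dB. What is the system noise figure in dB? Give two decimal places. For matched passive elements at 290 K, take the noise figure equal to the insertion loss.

Convert to linear (a loss of L dB is a gain of −L dB): F_i = 10^(NF_i/10), G_i = 10^(G_i,dB/10)
  Stage 1: F_1 = 10^(0.393/10) = 1.095, G_1 = 10^(−0.393/10) = 0.9135
  Stage 2: F_2 = 10^(1.33/10) = 1.358, G_2 = 10^(9.89/10) = 9.750
  Stage 3: F_3 = 10^(10.2/10) = 10.47, G_3 = 10^(−7.91/10) = 0.1618
Friis cascade:
  F = 1.095 + (1.358 − 1)/0.9135 + (10.47 − 1)/8.906 = 2.550
NF = 10 log₁₀(2.550) = 4.07 dB

4.07 dB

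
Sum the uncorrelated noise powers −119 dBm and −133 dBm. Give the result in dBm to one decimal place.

−118.8 dBm

Convert to linear, add, convert back:
P₁ = 1.26×10⁻¹⁵ W, P₂ = 5.01×10⁻¹⁷ W
P_tot = 1.31×10⁻¹⁵ W → 10 log₁₀(P_tot / 10⁻³) = −118.8 dBm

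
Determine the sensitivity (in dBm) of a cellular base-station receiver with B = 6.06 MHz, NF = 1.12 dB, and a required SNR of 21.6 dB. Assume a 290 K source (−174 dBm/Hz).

Sensitivity = −174 + 10 log₁₀(B) + NF + SNR_min
= −174 + 67.82 + 1.12 + 21.6
= −83.46 dBm → −83.5 dBm

−83.5 dBm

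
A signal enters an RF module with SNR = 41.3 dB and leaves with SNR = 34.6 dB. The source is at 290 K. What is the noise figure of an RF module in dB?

6.7 dB

NF (dB) = SNR_in(dB) − SNR_out(dB) when the source is at T₀
NF = 41.3 − 34.6 = 6.7 dB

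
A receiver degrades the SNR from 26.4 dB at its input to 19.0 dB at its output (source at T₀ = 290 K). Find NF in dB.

7.4 dB

NF (dB) = SNR_in(dB) − SNR_out(dB) when the source is at T₀
NF = 26.4 − 19.0 = 7.4 dB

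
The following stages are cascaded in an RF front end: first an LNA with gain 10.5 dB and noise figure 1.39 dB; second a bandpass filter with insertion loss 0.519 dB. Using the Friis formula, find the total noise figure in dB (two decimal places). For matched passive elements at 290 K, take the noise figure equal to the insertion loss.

1.43 dB

Convert to linear (a loss of L dB is a gain of −L dB): F_i = 10^(NF_i/10), G_i = 10^(G_i,dB/10)
  Stage 1: F_1 = 10^(1.39/10) = 1.377, G_1 = 10^(10.5/10) = 11.22
  Stage 2: F_2 = 10^(0.519/10) = 1.127, G_2 = 10^(−0.519/10) = 0.8874
Friis cascade:
  F = 1.377 + (1.127 − 1)/11.22 = 1.389
NF = 10 log₁₀(1.389) = 1.43 dB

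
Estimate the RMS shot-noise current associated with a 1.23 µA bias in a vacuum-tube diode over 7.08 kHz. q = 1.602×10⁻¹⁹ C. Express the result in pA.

I_n = √(2qI·B)
2qI·B = 2 × 1.602×10⁻¹⁹ × 1.23×10⁻⁶ × 7.08×10³ = 2.79×10⁻²¹ A²
I_n = √(2.79×10⁻²¹) = 5.28×10⁻¹¹ A = 52.8 pA

52.8 pA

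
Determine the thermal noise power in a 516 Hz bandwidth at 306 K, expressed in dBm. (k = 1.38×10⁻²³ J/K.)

P_n = kTB = 1.38×10⁻²³ × 306 × 5.16×10² = 2.18×10⁻¹⁸ W
In dBm: 10 log₁₀(2.18×10⁻¹⁸ / 10⁻³) = −146.6 dBm

−146.6 dBm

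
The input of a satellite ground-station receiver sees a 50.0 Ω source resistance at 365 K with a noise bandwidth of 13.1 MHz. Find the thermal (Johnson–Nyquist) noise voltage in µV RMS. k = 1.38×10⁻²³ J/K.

V_n = √(4kTRB)
4kTRB = 4 × 1.38×10⁻²³ × 365 × 5.00×10¹ × 1.31×10⁷ = 1.32×10⁻¹¹ V²
V_n = √(1.32×10⁻¹¹) = 3.63×10⁻⁶ V = 3.63 µV

3.63 µV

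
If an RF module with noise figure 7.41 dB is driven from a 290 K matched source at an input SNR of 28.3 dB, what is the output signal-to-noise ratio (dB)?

By definition F = SNR_in/SNR_out, so in dB: SNR_out = SNR_in − NF
SNR_out = 28.3 − 7.41 = 20.89 dB

20.89 dB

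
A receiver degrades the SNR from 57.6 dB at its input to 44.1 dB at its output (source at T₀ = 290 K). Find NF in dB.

NF (dB) = SNR_in(dB) − SNR_out(dB) when the source is at T₀
NF = 57.6 − 44.1 = 13.5 dB

13.5 dB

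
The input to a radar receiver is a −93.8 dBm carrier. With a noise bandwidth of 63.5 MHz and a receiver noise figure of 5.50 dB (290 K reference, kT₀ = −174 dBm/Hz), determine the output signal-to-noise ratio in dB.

−3.3 dB

Noise floor: N = −174 + 10 log₁₀(B) + NF
10 log₁₀(6.35×10⁷) = 78.03 dB
N = −174 + 78.03 + 5.50 = −90.47 dBm
SNR = P_sig − N = −93.8 − (−90.47) = −3.33 dB → −3.3 dB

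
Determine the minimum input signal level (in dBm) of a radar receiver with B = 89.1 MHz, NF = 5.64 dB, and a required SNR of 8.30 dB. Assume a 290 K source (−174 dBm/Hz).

Sensitivity = −174 + 10 log₁₀(B) + NF + SNR_min
= −174 + 79.5 + 5.64 + 8.30
= −80.56 dBm → −80.6 dBm

−80.6 dBm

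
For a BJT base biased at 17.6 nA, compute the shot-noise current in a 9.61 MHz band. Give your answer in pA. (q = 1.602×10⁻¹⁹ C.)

I_n = √(2qI·B)
2qI·B = 2 × 1.602×10⁻¹⁹ × 1.76×10⁻⁸ × 9.61×10⁶ = 5.42×10⁻²⁰ A²
I_n = √(5.42×10⁻²⁰) = 2.33×10⁻¹⁰ A = 233 pA

233 pA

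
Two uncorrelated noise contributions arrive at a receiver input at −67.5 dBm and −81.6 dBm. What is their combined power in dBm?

−67.3 dBm

Convert to linear, add, convert back:
P₁ = 1.78×10⁻¹⁰ W, P₂ = 6.92×10⁻¹² W
P_tot = 1.85×10⁻¹⁰ W → 10 log₁₀(P_tot / 10⁻³) = −67.3 dBm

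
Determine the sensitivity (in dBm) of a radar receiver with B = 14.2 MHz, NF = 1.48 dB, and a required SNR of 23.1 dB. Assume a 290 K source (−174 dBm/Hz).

Sensitivity = −174 + 10 log₁₀(B) + NF + SNR_min
= −174 + 71.52 + 1.48 + 23.1
= −77.90 dBm → −77.9 dBm

−77.9 dBm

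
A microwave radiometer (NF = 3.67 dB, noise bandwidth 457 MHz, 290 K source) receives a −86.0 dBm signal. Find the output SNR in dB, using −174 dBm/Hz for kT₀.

−2.3 dB

Noise floor: N = −174 + 10 log₁₀(B) + NF
10 log₁₀(4.57×10⁸) = 86.6 dB
N = −174 + 86.6 + 3.67 = −83.73 dBm
SNR = P_sig − N = −86.0 − (−83.73) = −2.27 dB → −2.3 dB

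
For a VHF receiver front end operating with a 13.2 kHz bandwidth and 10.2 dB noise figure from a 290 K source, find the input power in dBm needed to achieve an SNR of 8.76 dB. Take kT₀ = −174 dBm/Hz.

Sensitivity = −174 + 10 log₁₀(B) + NF + SNR_min
= −174 + 41.21 + 10.2 + 8.76
= −113.83 dBm → −113.8 dBm

−113.8 dBm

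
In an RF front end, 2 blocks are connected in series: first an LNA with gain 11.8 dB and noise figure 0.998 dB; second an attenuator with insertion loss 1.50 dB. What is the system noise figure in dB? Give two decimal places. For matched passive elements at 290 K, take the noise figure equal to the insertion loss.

Convert to linear (a loss of L dB is a gain of −L dB): F_i = 10^(NF_i/10), G_i = 10^(G_i,dB/10)
  Stage 1: F_1 = 10^(0.998/10) = 1.258, G_1 = 10^(11.8/10) = 15.14
  Stage 2: F_2 = 10^(1.50/10) = 1.413, G_2 = 10^(−1.50/10) = 0.7079
Friis cascade:
  F = 1.258 + (1.413 − 1)/15.14 = 1.286
NF = 10 log₁₀(1.286) = 1.09 dB

1.09 dB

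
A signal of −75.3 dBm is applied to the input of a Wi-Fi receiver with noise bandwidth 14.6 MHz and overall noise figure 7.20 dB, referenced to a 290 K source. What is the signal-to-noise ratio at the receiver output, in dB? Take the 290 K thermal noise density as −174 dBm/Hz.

Noise floor: N = −174 + 10 log₁₀(B) + NF
10 log₁₀(1.46×10⁷) = 71.64 dB
N = −174 + 71.64 + 7.20 = −95.16 dBm
SNR = P_sig − N = −75.3 − (−95.16) = 19.86 dB → 19.9 dB

19.9 dB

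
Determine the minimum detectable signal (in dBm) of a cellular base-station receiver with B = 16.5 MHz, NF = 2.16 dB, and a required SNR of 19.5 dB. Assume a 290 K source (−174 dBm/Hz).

−80.2 dBm

Sensitivity = −174 + 10 log₁₀(B) + NF + SNR_min
= −174 + 72.17 + 2.16 + 19.5
= −80.17 dBm → −80.2 dBm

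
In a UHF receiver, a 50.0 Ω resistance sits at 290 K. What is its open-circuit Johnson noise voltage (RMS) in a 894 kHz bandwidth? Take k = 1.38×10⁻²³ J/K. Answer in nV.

846 nV

V_n = √(4kTRB)
4kTRB = 4 × 1.38×10⁻²³ × 290 × 5.00×10¹ × 8.94×10⁵ = 7.16×10⁻¹³ V²
V_n = √(7.16×10⁻¹³) = 8.46×10⁻⁷ V = 846 nV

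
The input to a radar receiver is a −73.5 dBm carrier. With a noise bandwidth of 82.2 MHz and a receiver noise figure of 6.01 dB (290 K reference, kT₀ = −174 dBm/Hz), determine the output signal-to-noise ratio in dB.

Noise floor: N = −174 + 10 log₁₀(B) + NF
10 log₁₀(8.22×10⁷) = 79.15 dB
N = −174 + 79.15 + 6.01 = −88.84 dBm
SNR = P_sig − N = −73.5 − (−88.84) = 15.34 dB → 15.3 dB

15.3 dB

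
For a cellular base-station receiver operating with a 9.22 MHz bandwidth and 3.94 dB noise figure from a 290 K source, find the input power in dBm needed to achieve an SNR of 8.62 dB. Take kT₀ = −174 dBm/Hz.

−91.8 dBm

Sensitivity = −174 + 10 log₁₀(B) + NF + SNR_min
= −174 + 69.65 + 3.94 + 8.62
= −91.79 dBm → −91.8 dBm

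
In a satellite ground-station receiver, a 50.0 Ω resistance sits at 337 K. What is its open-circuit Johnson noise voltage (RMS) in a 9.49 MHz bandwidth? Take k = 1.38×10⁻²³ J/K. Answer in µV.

2.97 µV

V_n = √(4kTRB)
4kTRB = 4 × 1.38×10⁻²³ × 337 × 5.00×10¹ × 9.49×10⁶ = 8.83×10⁻¹² V²
V_n = √(8.83×10⁻¹²) = 2.97×10⁻⁶ V = 2.97 µV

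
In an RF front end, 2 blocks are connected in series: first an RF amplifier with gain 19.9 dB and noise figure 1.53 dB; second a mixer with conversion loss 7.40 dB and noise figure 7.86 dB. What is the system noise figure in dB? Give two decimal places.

1.69 dB

Convert to linear (a loss of L dB is a gain of −L dB): F_i = 10^(NF_i/10), G_i = 10^(G_i,dB/10)
  Stage 1: F_1 = 10^(1.53/10) = 1.422, G_1 = 10^(19.9/10) = 97.72
  Stage 2: F_2 = 10^(7.86/10) = 6.109, G_2 = 10^(−7.40/10) = 0.1820
Friis cascade:
  F = 1.422 + (6.109 − 1)/97.72 = 1.475
NF = 10 log₁₀(1.475) = 1.69 dB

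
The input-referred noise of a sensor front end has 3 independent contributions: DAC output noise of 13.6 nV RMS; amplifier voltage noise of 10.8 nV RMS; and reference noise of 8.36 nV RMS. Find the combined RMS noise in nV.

19.3 nV

Uncorrelated sources add in power (mean-square): V_tot = √(ΣV_i²)
V_tot = √[(1.36×10⁻⁸)² + (1.08×10⁻⁸)² + (8.36×10⁻⁹)²] = 1.93×10⁻⁸ V = 19.3 nV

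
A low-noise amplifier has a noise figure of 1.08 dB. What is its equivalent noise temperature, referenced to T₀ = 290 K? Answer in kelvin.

F = 10^(1.08/10) = 1.28233
T_e = (F − 1)·T₀ = (1.28233 − 1) × 290 = 81.9 K

81.9 K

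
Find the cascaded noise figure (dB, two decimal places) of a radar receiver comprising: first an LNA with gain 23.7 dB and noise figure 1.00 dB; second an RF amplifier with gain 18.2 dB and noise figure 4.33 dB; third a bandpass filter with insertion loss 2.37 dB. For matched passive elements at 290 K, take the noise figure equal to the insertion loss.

Convert to linear (a loss of L dB is a gain of −L dB): F_i = 10^(NF_i/10), G_i = 10^(G_i,dB/10)
  Stage 1: F_1 = 10^(1.00/10) = 1.259, G_1 = 10^(23.7/10) = 234.4
  Stage 2: F_2 = 10^(4.33/10) = 2.710, G_2 = 10^(18.2/10) = 66.07
  Stage 3: F_3 = 10^(2.37/10) = 1.726, G_3 = 10^(−2.37/10) = 0.5794
Friis cascade:
  F = 1.259 + (2.710 − 1)/234.4 + (1.726 − 1)/1.549×10⁴ = 1.266
NF = 10 log₁₀(1.266) = 1.03 dB

1.03 dB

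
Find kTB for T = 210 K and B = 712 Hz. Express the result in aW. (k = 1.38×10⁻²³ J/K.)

2.06 aW

P_n = kTB = 1.38×10⁻²³ × 210 × 7.12×10² = 2.06×10⁻¹⁸ W = 2.06 aW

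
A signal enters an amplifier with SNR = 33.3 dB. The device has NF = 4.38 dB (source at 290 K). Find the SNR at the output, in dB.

By definition F = SNR_in/SNR_out, so in dB: SNR_out = SNR_in − NF
SNR_out = 33.3 − 4.38 = 28.92 dB

28.92 dB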